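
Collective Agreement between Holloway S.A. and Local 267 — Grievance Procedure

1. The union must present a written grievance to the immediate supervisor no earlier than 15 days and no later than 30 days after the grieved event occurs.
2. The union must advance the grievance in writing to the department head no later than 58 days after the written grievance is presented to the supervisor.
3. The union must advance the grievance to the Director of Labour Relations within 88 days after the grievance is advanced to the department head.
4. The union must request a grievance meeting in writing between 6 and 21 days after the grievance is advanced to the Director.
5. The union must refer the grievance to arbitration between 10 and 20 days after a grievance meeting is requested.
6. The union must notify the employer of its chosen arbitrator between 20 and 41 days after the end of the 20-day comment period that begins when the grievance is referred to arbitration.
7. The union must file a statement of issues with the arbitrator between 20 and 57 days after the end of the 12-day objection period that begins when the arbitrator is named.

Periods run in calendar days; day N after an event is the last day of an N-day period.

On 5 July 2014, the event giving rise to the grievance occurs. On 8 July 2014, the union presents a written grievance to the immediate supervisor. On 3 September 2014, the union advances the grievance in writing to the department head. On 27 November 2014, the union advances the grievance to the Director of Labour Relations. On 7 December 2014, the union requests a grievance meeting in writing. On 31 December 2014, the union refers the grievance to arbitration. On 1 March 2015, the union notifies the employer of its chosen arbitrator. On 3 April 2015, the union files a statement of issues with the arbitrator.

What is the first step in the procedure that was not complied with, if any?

(1) the permitted window runs from 5 July 2014 + 15 = 20 July 2014 to 5 July 2014 + 30 = 4 August 2014; 8 July 2014 is 12 days too early.

Step 1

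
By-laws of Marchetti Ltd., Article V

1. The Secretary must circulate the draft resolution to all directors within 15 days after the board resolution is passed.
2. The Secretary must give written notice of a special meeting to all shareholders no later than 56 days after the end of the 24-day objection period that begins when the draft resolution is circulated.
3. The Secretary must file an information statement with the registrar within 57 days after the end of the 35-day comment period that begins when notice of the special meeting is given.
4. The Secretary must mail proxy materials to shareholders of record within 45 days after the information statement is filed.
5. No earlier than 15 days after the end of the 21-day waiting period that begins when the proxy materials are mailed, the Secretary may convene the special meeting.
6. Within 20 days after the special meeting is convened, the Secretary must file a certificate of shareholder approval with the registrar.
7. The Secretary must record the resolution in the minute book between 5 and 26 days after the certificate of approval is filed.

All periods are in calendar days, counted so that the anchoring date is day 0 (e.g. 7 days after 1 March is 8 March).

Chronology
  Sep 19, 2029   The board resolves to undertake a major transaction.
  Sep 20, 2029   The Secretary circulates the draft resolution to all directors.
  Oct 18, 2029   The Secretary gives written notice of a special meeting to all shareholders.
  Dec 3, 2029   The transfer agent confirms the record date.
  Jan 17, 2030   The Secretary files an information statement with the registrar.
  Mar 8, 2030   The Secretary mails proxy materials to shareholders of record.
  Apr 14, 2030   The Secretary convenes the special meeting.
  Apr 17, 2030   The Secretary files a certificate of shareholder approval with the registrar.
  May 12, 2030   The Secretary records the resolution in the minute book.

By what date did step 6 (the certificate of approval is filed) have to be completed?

Step 6 runs from Apr 14, 2030, when the special meeting is convened. 20 days after Apr 14, 2030 is May 4, 2030.

May 4, 2030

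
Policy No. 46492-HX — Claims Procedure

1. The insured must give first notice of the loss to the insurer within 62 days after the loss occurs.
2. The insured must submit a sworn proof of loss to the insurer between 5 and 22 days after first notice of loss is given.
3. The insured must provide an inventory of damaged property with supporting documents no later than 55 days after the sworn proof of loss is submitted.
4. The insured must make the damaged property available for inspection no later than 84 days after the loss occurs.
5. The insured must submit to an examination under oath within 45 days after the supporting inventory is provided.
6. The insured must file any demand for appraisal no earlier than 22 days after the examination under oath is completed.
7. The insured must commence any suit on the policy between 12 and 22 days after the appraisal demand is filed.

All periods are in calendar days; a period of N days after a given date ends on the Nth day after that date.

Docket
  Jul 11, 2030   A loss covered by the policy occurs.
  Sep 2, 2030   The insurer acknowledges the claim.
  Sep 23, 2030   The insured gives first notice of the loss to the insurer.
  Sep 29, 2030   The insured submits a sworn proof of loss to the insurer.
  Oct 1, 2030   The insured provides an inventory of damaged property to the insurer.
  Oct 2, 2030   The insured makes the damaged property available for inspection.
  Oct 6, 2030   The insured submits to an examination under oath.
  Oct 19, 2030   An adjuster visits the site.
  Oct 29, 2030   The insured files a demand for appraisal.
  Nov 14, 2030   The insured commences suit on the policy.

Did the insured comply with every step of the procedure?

No

Step 1: 62 days after Jul 11, 2030 (when the loss occurs) is Sep 11, 2030; Sep 23, 2030 misses that deadline by 12 days.
That is the first point of non-compliance.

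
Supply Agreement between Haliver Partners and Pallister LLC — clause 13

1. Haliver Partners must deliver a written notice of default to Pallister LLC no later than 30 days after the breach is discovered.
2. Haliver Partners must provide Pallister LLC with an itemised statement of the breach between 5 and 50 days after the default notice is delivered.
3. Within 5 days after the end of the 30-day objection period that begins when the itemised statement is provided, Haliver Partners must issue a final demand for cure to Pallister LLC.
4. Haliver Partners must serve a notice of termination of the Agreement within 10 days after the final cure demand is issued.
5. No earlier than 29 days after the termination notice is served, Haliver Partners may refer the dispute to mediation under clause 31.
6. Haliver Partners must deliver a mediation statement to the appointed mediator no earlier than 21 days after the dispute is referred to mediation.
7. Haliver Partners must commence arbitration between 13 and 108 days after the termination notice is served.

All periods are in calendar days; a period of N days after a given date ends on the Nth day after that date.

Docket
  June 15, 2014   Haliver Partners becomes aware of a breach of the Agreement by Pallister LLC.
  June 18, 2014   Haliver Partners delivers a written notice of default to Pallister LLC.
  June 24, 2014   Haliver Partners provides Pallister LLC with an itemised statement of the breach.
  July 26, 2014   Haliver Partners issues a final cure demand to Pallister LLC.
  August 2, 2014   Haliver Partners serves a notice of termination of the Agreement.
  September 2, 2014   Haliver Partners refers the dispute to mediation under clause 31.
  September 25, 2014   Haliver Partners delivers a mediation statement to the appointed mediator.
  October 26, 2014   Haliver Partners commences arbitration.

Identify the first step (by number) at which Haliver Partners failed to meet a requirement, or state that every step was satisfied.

Step 1: 30 days after June 15, 2014 (when the breach is discovered) is July 15, 2014; done June 18, 2014 — timely.
Step 2: the window is 5–50 days after June 18, 2014 (when the default notice is delivered), so June 23, 2014 through August 7, 2014; done June 24, 2014 — within the window.
Step 3: 5 days after July 24, 2014 (end of the 30-day objection period, which began when the itemised statement is provided on June 24, 2014) is July 29, 2014; done July 26, 2014 — timely.
Step 4: 10 days after July 26, 2014 (when the final cure demand is issued) is August 5, 2014; done August 2, 2014 — timely.
Step 5: the earliest permitted date is 29 days after August 2, 2014 (when the termination notice is served), i.e. August 31, 2014; done September 2, 2014, after the minimum wait.
Step 6: the earliest permitted date is 21 days after September 2, 2014 (when the dispute is referred to mediation), i.e. September 23, 2014; September 25, 2014 is on or after that date.
Step 7: the window is 13–108 days after August 2, 2014 (when the termination notice is served), so August 15, 2014 through November 18, 2014; October 26, 2014 falls inside that range.

None — every step was satisfied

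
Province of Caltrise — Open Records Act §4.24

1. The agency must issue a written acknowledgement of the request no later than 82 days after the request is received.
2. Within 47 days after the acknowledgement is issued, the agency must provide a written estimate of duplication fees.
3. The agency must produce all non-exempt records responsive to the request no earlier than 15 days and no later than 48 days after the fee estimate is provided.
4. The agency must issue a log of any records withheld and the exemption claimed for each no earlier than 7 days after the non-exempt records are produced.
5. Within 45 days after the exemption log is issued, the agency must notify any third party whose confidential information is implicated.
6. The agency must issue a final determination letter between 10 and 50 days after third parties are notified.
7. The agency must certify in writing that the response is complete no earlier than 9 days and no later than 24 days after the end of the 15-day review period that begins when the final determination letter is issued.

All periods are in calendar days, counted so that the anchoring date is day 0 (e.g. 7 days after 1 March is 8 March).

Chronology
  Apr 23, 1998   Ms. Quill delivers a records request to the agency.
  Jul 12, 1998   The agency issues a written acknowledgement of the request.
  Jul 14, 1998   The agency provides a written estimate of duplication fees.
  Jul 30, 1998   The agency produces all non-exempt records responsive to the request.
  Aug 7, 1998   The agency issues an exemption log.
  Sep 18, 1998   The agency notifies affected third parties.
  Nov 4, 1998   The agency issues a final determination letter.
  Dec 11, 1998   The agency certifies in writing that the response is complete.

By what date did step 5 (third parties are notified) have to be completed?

Step 5 runs from Aug 7, 1998, when the exemption log is issued. 45 days after Aug 7, 1998 is Sep 21, 1998.

Sep 21, 1998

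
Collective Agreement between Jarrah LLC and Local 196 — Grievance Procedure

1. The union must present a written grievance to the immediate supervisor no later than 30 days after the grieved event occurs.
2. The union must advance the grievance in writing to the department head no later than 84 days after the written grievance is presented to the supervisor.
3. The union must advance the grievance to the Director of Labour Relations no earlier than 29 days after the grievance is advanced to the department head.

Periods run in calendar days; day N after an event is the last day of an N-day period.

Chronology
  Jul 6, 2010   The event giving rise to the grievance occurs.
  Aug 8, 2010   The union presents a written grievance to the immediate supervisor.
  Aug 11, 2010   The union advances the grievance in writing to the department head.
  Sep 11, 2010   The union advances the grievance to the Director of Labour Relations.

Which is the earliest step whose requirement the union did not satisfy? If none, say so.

Step 1 — counting 30 days from Jul 6, 2010 (when the grieved event occurs) gives a deadline of Aug 5, 2010; not done until Aug 8, 2010, 3 days after the deadline.

Step 1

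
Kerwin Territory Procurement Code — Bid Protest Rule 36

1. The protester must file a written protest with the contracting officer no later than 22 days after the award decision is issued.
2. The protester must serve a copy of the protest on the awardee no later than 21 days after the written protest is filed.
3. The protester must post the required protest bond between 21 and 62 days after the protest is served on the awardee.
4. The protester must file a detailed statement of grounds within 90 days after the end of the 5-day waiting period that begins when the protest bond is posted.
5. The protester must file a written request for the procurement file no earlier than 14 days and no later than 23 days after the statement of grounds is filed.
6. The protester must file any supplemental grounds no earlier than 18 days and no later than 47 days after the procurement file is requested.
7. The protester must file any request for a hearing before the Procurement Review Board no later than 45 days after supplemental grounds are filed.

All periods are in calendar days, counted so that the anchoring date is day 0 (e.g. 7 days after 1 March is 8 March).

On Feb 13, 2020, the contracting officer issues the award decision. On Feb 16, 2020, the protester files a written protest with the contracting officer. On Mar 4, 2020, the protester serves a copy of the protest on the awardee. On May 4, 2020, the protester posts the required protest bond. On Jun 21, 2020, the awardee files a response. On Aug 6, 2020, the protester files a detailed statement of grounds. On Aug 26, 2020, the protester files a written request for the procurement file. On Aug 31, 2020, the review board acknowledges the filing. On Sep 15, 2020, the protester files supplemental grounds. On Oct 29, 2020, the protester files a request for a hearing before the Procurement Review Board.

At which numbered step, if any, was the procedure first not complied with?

None — every step was satisfied

Step 1: 22 days after Feb 13, 2020 (when the award decision is issued) is Mar 6, 2020; completed Feb 16, 2020, before the deadline.
Step 2: 21 days after Feb 16, 2020 (when the written protest is filed) is Mar 8, 2020; completed Mar 4, 2020, before the deadline.
Step 3: the window is 21–62 days after Mar 4, 2020 (when the protest is served on the awardee), so Mar 25, 2020 through May 5, 2020; May 4, 2020 falls inside that range.
Step 4: 90 days after May 9, 2020 (end of the 5-day waiting period, which began when the protest bond is posted on May 4, 2020) is Aug 7, 2020; completed Aug 6, 2020, before the deadline.
Step 5: the window is 14–23 days after Aug 6, 2020 (when the statement of grounds is filed), so Aug 20, 2020 through Aug 29, 2020; done Aug 26, 2020 — within the window.
Step 6: the window is 18–47 days after Aug 26, 2020 (when the procurement file is requested), so Sep 13, 2020 through Oct 12, 2020; Sep 15, 2020 falls inside that range.
Step 7: 45 days after Sep 15, 2020 (when supplemental grounds are filed) is Oct 30, 2020; completed Oct 29, 2020, before the deadline.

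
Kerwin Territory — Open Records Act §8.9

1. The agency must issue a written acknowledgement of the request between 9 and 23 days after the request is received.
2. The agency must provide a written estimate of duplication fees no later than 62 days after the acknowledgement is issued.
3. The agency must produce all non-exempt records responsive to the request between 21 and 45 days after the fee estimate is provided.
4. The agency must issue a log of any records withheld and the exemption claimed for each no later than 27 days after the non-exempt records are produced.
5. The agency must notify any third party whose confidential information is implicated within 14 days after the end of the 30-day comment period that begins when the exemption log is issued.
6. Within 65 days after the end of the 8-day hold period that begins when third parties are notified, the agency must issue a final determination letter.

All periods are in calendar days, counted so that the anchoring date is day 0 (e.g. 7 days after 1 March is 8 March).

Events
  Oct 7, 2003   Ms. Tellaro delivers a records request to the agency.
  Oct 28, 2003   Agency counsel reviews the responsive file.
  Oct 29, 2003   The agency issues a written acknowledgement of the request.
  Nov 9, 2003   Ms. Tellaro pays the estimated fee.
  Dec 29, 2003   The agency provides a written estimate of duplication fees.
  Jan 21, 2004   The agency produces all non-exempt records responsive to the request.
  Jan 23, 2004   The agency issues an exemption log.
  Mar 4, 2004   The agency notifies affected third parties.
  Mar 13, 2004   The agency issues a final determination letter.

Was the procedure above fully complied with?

Step 1 — 9 and 23 days from Oct 7, 2003 (when the request is received) are Oct 16, 2003 and Oct 30, 2003 respectively; done Oct 29, 2003, which is between those dates.
Step 2 — counting 62 days from Oct 29, 2003 (when the acknowledgement is issued) gives a deadline of Dec 30, 2003; Dec 29, 2003 is within that limit.
Step 3 — 21 and 45 days from Dec 29, 2003 (when the fee estimate is provided) are Jan 19, 2004 and Feb 12, 2004 respectively; done Jan 21, 2004, which is between those dates.
Step 4 — counting 27 days from Jan 21, 2004 (when the non-exempt records are produced) gives a deadline of Feb 17, 2004; Jan 23, 2004 is within that limit.
Step 5 — counting 14 days from Feb 22, 2004 (end of the 30-day comment period, which began when the exemption log is issued on Jan 23, 2004) gives a deadline of Mar 7, 2004; Mar 4, 2004 is within that limit.
Step 6 — counting 65 days from Mar 12, 2004 (end of the 8-day hold period, which began when third parties are notified on Mar 4, 2004) gives a deadline of May 16, 2004; completed Mar 13, 2004, before the deadline.

Yes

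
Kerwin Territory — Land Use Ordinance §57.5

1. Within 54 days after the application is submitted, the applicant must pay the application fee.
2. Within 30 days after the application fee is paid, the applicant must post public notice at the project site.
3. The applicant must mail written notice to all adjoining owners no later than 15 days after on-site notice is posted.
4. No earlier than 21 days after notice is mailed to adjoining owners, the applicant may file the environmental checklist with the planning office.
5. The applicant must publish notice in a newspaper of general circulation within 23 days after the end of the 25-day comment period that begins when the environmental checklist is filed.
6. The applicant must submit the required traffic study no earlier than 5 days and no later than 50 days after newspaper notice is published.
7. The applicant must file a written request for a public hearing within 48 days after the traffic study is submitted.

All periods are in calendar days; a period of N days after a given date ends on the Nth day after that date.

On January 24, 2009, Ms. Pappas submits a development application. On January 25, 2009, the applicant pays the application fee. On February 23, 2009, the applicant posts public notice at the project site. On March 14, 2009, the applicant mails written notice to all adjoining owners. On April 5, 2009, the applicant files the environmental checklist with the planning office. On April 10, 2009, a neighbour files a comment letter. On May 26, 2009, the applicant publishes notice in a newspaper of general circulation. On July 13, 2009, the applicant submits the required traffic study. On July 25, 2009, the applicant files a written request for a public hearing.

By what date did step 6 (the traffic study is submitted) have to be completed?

Step 6 runs from May 26, 2009, when newspaper notice is published. The window is 5–50 days after May 26, 2009; it closes on July 15, 2009.

July 15, 2009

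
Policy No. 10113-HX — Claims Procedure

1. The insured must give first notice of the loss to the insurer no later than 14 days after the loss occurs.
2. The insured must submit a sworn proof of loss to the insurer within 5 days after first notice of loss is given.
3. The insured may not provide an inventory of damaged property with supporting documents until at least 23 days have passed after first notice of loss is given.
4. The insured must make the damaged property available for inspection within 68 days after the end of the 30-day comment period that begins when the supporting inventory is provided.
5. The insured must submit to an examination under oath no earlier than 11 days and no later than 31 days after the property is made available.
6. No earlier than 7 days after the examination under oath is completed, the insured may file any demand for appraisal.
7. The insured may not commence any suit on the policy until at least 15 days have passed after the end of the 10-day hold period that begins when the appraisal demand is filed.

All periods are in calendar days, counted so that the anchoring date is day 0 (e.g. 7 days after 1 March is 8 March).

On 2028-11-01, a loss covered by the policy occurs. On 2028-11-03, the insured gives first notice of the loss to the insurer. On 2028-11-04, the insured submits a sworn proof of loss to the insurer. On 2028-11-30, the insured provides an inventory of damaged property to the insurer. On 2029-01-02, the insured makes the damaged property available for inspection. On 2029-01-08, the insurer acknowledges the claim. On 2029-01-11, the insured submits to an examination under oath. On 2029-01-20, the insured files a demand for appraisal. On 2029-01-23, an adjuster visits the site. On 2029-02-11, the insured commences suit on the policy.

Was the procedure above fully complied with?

Step 1 — counting 14 days from 2028-11-01 (when the loss occurs) gives a deadline of 2028-11-15; 2028-11-03 is within that limit.
Step 2 — counting 5 days from 2028-11-03 (when first notice of loss is given) gives a deadline of 2028-11-08; done 2028-11-04 — timely.
Step 3 — must wait 23 days from 2028-11-03 (when first notice of loss is given), so not before 2028-11-26; done 2028-11-30, after the minimum wait.
Step 4 — counting 68 days from 2028-12-30 (end of the 30-day comment period, which began when the supporting inventory is provided on 2028-11-30) gives a deadline of 2029-03-08; 2029-01-02 is within that limit.
Step 5 — 11 and 31 days from 2029-01-02 (when the property is made available) are 2029-01-13 and 2029-02-02 respectively; 2029-01-11 is 2 days too early.
No need to go further; step 5 was not satisfied.

No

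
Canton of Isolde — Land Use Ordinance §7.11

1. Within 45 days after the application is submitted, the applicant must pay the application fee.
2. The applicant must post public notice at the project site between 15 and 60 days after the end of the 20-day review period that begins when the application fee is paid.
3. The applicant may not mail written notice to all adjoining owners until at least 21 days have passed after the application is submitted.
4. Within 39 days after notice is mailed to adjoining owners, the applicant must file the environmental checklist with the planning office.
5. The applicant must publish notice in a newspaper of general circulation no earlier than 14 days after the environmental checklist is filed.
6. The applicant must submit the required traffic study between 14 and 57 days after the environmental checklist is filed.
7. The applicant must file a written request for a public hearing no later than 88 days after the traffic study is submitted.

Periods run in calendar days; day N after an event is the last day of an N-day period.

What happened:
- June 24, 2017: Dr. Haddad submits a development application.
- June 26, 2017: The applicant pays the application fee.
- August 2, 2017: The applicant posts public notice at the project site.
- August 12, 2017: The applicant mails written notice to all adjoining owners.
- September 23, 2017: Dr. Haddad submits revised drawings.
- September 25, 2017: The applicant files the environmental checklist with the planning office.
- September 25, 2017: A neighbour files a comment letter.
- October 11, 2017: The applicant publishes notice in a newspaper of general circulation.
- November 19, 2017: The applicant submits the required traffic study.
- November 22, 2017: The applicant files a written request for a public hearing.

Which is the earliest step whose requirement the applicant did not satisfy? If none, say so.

Step 1 — counting 45 days from June 24, 2017 (when the application is submitted) gives a deadline of August 8, 2017; June 26, 2017 is within that limit.
Step 2 — 15 and 60 days from July 16, 2017 (end of the 20-day review period, which began when the application fee is paid on June 26, 2017) are July 31, 2017 and September 14, 2017 respectively; done August 2, 2017 — within the window.
Step 3 — must wait 21 days from June 24, 2017 (when the application is submitted), so not before July 15, 2017; August 12, 2017 is on or after that date.
Step 4 — counting 39 days from August 12, 2017 (when notice is mailed to adjoining owners) gives a deadline of September 20, 2017; September 25, 2017 misses that deadline by 5 days.
The procedure was therefore not followed at step 4.

Step 4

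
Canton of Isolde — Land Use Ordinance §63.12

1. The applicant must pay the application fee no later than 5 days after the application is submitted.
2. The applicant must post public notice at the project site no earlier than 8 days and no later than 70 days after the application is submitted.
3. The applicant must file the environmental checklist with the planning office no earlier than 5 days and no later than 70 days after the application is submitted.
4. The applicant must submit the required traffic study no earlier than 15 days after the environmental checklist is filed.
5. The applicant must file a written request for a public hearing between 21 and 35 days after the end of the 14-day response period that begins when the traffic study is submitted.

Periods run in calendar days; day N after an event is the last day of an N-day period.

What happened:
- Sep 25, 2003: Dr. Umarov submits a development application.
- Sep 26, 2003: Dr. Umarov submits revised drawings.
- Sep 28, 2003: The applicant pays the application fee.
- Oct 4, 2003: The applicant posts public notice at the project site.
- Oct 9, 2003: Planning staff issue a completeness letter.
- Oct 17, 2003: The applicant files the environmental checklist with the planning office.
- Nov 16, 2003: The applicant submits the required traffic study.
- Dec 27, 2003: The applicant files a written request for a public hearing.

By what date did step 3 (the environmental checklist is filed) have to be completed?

Dec 4, 2003

Step 3 runs from Sep 25, 2003, when the application is submitted. The window is 5–70 days after Sep 25, 2003; it closes on Dec 4, 2003.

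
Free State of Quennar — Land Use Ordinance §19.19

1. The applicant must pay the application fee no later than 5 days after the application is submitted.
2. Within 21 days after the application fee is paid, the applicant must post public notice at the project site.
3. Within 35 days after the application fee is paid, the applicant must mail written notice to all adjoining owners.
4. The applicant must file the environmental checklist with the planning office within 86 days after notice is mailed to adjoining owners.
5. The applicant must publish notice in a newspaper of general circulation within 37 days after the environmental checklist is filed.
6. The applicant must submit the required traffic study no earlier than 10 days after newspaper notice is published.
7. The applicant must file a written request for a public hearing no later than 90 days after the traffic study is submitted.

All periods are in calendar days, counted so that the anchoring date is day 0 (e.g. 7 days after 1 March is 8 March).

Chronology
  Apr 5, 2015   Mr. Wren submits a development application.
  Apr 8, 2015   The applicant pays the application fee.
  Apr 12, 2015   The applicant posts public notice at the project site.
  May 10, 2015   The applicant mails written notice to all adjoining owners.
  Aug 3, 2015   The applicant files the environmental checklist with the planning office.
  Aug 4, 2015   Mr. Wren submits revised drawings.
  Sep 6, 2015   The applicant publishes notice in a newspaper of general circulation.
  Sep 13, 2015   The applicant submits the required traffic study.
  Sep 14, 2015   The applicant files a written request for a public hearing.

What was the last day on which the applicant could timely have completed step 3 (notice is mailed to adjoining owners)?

Step 3 runs from Apr 8, 2015, when the application fee is paid. 35 days after Apr 8, 2015 is May 13, 2015.

May 13, 2015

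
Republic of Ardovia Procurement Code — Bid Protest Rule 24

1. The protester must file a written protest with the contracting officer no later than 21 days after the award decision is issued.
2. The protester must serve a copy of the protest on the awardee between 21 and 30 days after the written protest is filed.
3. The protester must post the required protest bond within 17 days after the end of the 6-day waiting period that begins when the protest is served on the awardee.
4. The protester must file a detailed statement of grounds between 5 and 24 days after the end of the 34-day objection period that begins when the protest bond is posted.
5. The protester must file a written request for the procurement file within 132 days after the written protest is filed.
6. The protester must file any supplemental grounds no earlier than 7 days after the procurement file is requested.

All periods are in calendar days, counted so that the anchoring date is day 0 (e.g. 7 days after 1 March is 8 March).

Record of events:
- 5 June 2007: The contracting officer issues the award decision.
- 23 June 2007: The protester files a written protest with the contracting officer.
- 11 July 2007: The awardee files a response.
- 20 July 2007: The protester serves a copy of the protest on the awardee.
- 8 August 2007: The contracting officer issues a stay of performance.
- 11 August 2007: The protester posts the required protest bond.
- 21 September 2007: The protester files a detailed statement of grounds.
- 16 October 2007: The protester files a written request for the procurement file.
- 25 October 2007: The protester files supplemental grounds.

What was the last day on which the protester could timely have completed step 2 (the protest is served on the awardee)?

Step 2 runs from 23 June 2007, when the written protest is filed. The window is 21–30 days after 23 June 2007; it closes on 23 July 2007.

23 July 2007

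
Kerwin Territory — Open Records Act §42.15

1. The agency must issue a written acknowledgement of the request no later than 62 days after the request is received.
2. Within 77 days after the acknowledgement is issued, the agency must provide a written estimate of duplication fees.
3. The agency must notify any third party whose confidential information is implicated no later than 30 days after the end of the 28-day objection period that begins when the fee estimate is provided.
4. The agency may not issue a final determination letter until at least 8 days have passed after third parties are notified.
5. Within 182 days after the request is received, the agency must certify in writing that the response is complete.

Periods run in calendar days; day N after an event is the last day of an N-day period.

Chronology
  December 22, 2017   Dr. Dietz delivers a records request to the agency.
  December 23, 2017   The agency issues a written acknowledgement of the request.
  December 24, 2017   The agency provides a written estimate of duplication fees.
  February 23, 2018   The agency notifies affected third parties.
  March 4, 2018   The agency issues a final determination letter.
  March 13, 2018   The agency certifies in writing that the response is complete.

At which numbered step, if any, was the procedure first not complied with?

Step 1: 62 days after December 22, 2017 (when the request is received) is February 22, 2018; December 23, 2017 is within that limit.
Step 2: 77 days after December 23, 2017 (when the acknowledgement is issued) is March 10, 2018; completed December 24, 2017, before the deadline.
Step 3: 30 days after January 21, 2018 (end of the 28-day objection period, which began when the fee estimate is provided on December 24, 2017) is February 20, 2018; February 23, 2018 misses that deadline by 3 days.
The analysis stops there.

Step 3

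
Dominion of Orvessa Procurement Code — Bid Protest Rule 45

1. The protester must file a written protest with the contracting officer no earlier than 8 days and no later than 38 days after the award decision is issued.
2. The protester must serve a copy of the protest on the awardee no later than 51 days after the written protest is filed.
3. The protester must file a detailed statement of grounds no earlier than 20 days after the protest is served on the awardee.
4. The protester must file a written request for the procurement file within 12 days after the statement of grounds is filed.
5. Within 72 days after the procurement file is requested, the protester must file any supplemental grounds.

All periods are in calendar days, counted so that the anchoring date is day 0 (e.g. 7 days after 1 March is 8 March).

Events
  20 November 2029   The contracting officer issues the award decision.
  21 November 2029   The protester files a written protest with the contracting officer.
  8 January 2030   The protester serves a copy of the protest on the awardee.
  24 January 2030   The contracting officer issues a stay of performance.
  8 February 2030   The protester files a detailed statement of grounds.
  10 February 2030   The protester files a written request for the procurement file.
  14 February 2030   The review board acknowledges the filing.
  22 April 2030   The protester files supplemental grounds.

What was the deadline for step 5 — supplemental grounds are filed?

Step 5 runs from 10 February 2030, when the procurement file is requested. 72 days after 10 February 2030 is 23 April 2030.

23 April 2030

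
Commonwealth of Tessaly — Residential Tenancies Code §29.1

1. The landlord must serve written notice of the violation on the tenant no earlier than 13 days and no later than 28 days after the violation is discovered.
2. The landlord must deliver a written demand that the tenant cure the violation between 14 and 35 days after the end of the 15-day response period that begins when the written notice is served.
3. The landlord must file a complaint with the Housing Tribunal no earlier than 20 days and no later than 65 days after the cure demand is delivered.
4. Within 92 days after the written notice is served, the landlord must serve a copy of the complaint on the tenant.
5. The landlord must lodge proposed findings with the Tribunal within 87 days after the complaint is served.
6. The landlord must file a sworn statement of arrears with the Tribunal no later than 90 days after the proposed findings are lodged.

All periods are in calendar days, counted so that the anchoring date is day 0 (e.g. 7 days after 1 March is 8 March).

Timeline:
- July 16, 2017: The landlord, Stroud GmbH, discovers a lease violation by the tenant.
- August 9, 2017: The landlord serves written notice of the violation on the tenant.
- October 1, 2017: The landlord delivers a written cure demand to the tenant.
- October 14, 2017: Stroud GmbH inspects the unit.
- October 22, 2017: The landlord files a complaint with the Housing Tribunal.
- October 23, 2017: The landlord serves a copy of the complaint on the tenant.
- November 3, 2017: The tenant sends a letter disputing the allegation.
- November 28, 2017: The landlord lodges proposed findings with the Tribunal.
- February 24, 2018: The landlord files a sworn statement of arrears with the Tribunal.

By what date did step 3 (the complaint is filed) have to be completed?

Step 3 runs from October 1, 2017, when the cure demand is delivered. The window is 20–65 days after October 1, 2017; it closes on December 5, 2017.

December 5, 2017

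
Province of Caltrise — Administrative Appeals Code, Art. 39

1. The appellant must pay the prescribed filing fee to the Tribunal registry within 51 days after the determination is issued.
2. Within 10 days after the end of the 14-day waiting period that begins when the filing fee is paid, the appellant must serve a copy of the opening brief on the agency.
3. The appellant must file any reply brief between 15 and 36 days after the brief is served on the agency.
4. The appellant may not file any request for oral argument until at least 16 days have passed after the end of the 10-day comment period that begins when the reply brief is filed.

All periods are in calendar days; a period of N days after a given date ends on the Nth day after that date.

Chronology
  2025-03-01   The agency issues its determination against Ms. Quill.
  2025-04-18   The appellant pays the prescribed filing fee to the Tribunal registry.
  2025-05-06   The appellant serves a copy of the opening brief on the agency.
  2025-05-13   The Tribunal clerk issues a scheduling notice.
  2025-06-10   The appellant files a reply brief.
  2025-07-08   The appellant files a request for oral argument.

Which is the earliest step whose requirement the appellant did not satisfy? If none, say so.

Step 1 — counting 51 days from 2025-03-01 (when the determination is issued) gives a deadline of 2025-04-21; completed 2025-04-18, before the deadline.
Step 2 — counting 10 days from 2025-05-02 (end of the 14-day waiting period, which began when the filing fee is paid on 2025-04-18) gives a deadline of 2025-05-12; completed 2025-05-06, before the deadline.
Step 3 — 15 and 36 days from 2025-05-06 (when the brief is served on the agency) are 2025-05-21 and 2025-06-11 respectively; done 2025-06-10, which is between those dates.
Step 4 — must wait 16 days from 2025-06-20 (end of the 10-day comment period, which began when the reply brief is filed on 2025-06-10), so not before 2025-07-06; done 2025-07-08, after the minimum wait.

None — every step was satisfied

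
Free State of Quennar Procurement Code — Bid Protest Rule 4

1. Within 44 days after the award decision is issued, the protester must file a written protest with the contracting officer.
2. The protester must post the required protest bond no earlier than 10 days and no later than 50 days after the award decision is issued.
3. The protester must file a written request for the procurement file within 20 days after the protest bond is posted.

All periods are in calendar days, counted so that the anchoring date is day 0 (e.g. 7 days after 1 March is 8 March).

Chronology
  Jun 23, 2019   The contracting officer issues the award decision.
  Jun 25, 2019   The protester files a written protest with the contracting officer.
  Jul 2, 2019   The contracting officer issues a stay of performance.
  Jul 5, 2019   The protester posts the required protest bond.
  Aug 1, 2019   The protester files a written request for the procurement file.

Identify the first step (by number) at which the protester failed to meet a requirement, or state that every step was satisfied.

Step 1: 44 days after Jun 23, 2019 (when the award decision is issued) is Aug 6, 2019; done Jun 25, 2019 — timely.
Step 2: the window is 10–50 days after Jun 23, 2019 (when the award decision is issued), so Jul 3, 2019 through Aug 12, 2019; done Jul 5, 2019 — within the window.
Step 3: 20 days after Jul 5, 2019 (when the protest bond is posted) is Jul 25, 2019; not done until Aug 1, 2019, 7 days after the deadline.
Later steps need not be reached.

Step 3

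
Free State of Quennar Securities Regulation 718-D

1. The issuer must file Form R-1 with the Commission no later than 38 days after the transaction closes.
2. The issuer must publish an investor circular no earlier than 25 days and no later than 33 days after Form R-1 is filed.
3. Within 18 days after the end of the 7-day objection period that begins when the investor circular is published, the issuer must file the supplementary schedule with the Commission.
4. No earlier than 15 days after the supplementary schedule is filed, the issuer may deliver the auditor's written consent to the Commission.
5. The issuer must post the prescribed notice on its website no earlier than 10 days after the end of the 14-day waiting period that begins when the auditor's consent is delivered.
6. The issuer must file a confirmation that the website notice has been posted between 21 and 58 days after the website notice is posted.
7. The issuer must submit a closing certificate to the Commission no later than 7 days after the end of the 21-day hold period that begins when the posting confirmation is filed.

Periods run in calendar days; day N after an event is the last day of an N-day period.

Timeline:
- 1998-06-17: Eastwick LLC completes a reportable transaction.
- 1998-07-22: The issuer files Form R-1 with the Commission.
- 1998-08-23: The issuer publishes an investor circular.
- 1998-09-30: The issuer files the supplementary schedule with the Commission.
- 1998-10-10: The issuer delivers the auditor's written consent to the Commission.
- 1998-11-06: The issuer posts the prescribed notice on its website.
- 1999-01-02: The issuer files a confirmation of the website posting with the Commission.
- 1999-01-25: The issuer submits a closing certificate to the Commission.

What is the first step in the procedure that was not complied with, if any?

Step 1 — counting 38 days from 1998-06-17 (when the transaction closes) gives a deadline of 1998-07-25; completed 1998-07-22, before the deadline.
Step 2 — 25 and 33 days from 1998-07-22 (when Form R-1 is filed) are 1998-08-16 and 1998-08-24 respectively; done 1998-08-23 — within the window.
Step 3 — counting 18 days from 1998-08-30 (end of the 7-day objection period, which began when the investor circular is published on 1998-08-23) gives a deadline of 1998-09-17; done 1998-09-30 — 13 days late.

Step 3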